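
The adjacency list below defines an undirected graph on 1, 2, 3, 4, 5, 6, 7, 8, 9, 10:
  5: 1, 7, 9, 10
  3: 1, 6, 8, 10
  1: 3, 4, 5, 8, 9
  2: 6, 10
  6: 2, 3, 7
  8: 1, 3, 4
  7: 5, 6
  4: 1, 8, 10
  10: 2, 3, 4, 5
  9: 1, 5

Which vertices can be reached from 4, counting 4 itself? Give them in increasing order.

1, 2, 3, 4, 5, 6, 7, 8, 9, 10

Start at 4.
Its neighbours: 1, 8, 10.
Then their neighbours: 2, 3, 5, 9.
Then next layer: 6, 7.
Every vertex is now reached.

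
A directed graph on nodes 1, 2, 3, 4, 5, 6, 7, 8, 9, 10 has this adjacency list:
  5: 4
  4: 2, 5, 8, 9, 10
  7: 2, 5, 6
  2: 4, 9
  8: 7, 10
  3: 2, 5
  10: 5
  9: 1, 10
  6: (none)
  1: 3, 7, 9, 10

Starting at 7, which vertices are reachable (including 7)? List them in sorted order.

Start at 7.
Its neighbours: 2, 5, 6.
Then their neighbours: 4, 9.
Then next layer: 1, 8, 10.
Then next layer: 3.
Every vertex is now reached.

1, 2, 3, 4, 5, 6, 7, 8, 9, 10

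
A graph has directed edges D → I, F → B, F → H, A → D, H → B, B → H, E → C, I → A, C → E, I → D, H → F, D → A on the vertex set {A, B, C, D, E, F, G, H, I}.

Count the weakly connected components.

From A: component {A, D, I}.
From B: component {B, F, H}.
From C: component {C, E}.
From G: component {G}.
That's 4 components.

4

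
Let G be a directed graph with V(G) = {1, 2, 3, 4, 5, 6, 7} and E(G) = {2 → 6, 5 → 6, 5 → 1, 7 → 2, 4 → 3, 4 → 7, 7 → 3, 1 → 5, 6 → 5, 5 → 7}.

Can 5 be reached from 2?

Explore from 2.
Distance 1: reach 6.
Distance 2: reach 5.
Found 5.

Yes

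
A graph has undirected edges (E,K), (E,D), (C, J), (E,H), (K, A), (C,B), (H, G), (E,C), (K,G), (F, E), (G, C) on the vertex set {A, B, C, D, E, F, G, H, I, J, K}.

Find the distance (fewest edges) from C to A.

Distance 0: C.
Distance 1: B, E, G, J.
Distance 2: D, F, H, K.
Distance 3: A — contains A.

3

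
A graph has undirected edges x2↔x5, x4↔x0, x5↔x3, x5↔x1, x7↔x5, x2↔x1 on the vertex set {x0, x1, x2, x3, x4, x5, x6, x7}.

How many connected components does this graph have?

3

From x0: component {x0, x4}.
From x1: component {x1, x2, x3, x5, x7}.
From x6: component {x6}.
That's 3 components.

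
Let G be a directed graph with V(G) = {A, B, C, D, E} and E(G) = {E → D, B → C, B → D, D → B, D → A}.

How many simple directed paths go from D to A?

D→A

1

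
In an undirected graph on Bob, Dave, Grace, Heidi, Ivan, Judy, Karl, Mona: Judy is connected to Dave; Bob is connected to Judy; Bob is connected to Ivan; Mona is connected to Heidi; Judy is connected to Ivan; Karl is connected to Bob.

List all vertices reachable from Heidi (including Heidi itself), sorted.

Heidi, Mona

Start at Heidi.
Its neighbours: Mona.
Nothing further is reachable.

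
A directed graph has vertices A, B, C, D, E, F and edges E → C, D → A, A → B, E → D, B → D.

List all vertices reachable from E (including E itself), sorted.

A, B, C, D, E

Start at E.
Its neighbours: C, D.
Then their neighbours: A.
Then next layer: B.
Nothing further is reachable.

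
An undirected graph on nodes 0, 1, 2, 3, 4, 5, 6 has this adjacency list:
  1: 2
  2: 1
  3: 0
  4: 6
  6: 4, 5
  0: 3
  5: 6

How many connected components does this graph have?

From 0: component {0, 3}.
From 1: component {1, 2}.
From 4: component {4, 5, 6}.
That's 3 components.

3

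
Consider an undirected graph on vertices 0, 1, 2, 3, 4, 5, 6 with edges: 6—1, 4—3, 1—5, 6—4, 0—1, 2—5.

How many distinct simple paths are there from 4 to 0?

1

4–6–1–0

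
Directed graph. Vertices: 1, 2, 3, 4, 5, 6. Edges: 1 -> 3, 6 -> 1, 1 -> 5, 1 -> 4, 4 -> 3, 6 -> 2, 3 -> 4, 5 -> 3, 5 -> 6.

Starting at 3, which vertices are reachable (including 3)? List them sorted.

Start at 3.
Its neighbours: 4.
Nothing further is reachable.

3, 4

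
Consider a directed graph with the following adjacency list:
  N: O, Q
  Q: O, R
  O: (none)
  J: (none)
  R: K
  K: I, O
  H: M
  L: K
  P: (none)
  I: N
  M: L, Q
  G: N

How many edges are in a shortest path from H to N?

5

Distance 0: H.
Distance 1: M.
Distance 2: L, Q.
Distance 3: K, O, R.
Distance 4: I.
Distance 5: N — contains N.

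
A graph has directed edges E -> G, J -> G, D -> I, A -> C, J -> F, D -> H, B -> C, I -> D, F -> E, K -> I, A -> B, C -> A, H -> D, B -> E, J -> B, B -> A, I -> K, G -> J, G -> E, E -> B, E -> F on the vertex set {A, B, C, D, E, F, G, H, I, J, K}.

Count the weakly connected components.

2

From A: component {A, B, C, E, F, G, J}.
From D: component {D, H, I, K}.
That's 2 components.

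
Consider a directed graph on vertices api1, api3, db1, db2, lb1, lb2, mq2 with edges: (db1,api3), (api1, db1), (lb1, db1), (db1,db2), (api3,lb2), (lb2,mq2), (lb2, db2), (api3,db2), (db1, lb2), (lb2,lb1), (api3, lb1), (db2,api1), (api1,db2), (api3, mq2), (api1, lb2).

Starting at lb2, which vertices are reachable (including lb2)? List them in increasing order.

api1, api3, db1, db2, lb1, lb2, mq2

Start at lb2.
Its neighbours: db2, lb1, mq2.
Then their neighbours: api1, db1.
Then next layer: api3.
Every vertex is now reached.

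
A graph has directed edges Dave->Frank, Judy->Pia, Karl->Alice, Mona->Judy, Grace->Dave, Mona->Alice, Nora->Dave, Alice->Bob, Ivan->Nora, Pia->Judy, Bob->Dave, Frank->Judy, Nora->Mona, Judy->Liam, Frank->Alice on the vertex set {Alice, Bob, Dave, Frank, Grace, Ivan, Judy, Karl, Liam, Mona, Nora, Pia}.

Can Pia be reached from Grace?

Yes

Explore from Grace.
Distance 1: reach Dave.
Distance 2: reach Frank.
Distance 3: reach Alice, Judy.
Distance 4: reach Bob, Liam, Pia.
Found Pia.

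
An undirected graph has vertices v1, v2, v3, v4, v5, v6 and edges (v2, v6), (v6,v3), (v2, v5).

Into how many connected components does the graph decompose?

3

From v1: component {v1}.
From v2: component {v2, v3, v5, v6}.
From v4: component {v4}.
That's 3 components.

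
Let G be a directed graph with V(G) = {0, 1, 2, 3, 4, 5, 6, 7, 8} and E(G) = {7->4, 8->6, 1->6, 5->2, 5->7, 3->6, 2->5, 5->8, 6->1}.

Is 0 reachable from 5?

No

Explore from 5.
Distance 1: reach 2, 7, 8.
Distance 2: reach 4, 6.
Distance 3: reach 1.
The search from 5 is exhausted; no directed path reaches 0.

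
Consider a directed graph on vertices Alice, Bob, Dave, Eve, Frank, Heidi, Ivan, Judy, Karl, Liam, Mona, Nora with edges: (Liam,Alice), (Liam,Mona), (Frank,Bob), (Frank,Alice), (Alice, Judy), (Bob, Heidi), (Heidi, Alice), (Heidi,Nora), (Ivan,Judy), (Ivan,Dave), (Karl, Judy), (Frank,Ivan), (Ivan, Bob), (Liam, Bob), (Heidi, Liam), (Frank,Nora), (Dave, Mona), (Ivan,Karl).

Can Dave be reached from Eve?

No

Eve has no outgoing edges, so nothing is reachable from it.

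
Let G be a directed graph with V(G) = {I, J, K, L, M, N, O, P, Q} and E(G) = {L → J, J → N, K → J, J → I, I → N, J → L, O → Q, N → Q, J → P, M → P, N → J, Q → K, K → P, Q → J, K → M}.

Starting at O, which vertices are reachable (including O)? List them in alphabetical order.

I, J, K, L, M, N, O, P, Q

Start at O.
Its neighbours: Q.
Then their neighbours: J, K.
Then next layer: I, L, M, N, P.
Every vertex is now reached.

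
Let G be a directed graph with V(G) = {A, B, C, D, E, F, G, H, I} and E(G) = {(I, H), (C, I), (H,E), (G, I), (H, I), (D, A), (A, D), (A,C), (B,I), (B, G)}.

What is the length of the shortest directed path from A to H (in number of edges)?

Distance 0: A.
Distance 1: C, D.
Distance 2: I.
Distance 3: H — contains H.

3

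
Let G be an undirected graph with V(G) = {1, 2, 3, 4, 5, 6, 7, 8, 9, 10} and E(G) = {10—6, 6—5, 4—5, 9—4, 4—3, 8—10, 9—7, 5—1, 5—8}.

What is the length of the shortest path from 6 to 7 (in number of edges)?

Distance 0: 6.
Distance 1: 5, 10.
Distance 2: 1, 4, 8.
Distance 3: 3, 9.
Distance 4: 7 — contains 7.

4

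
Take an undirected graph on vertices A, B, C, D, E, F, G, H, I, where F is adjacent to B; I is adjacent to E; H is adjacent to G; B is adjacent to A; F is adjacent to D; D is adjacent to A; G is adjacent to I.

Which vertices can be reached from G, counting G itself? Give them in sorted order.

Start at G.
Its neighbours: H, I.
Then their neighbours: E.
Nothing further is reachable.

E, G, H, I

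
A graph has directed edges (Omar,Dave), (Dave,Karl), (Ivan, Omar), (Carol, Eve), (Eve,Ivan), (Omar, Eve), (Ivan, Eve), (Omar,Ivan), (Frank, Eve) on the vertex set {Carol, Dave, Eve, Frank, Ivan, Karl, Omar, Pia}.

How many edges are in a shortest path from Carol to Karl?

Distance 0: Carol.
Distance 1: Eve.
Distance 2: Ivan.
Distance 3: Omar.
Distance 4: Dave.
Distance 5: Karl — contains Karl.

5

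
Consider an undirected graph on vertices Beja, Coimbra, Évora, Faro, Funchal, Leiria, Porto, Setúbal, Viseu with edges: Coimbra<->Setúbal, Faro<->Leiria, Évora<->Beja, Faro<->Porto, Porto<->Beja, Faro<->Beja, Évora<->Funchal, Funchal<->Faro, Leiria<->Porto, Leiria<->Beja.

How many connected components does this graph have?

3

From Beja: component {Beja, Évora, Faro, Funchal, Leiria, Porto}.
From Coimbra: component {Coimbra, Setúbal}.
From Viseu: component {Viseu}.
That's 3 components.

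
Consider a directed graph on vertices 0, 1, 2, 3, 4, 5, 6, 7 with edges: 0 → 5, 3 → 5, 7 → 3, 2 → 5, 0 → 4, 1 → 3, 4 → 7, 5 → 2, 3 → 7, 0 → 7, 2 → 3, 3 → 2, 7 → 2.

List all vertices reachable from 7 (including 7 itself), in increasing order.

2, 3, 5, 7

Start at 7.
Its neighbours: 2, 3.
Then their neighbours: 5.
Nothing further is reachable.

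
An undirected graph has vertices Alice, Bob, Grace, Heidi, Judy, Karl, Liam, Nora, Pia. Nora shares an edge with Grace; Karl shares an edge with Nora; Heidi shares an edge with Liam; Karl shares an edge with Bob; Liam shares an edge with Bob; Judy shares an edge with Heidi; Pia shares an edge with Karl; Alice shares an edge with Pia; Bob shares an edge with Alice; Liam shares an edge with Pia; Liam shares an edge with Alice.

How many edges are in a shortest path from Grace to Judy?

6

Distance 0: Grace.
Distance 1: Nora.
Distance 2: Karl.
Distance 3: Bob, Pia.
Distance 4: Alice, Liam.
Distance 5: Heidi.
Distance 6: Judy — contains Judy.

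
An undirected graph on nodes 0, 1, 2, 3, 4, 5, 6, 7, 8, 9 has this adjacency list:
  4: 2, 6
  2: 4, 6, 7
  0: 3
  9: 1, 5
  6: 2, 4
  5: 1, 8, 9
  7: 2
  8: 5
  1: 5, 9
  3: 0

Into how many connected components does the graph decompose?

From 0: component {0, 3}.
From 1: component {1, 5, 8, 9}.
From 2: component {2, 4, 6, 7}.
That's 3 components.

3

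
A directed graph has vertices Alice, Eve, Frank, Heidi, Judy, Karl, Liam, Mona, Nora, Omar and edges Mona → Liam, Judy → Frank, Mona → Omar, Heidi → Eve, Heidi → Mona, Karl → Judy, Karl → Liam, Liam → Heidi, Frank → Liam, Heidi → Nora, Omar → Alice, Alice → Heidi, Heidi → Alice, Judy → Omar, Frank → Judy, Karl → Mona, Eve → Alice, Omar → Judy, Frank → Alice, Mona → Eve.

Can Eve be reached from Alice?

Yes

Explore from Alice.
Distance 1: reach Heidi.
Distance 2: reach Eve, Mona, Nora.
Found Eve.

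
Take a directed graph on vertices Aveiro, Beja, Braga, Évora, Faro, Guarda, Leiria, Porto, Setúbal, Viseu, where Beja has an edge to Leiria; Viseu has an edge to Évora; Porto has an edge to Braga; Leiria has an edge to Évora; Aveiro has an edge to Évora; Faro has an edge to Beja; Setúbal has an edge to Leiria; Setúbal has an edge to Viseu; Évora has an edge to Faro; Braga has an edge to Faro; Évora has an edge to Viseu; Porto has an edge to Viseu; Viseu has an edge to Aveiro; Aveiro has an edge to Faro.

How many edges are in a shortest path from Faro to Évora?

3

Distance 0: Faro.
Distance 1: Beja.
Distance 2: Leiria.
Distance 3: Évora — contains Évora.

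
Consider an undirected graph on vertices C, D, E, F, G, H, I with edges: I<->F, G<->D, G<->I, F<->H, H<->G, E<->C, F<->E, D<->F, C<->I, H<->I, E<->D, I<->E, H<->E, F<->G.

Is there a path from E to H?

Yes

Explore from E.
Distance 1: reach C, D, F, H, I.
Found H.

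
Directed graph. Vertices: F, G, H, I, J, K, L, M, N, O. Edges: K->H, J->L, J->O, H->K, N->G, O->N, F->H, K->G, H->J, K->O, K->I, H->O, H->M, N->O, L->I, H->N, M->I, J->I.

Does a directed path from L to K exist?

Explore from L.
Distance 1: reach I.
The search from L is exhausted; no directed path reaches K.

No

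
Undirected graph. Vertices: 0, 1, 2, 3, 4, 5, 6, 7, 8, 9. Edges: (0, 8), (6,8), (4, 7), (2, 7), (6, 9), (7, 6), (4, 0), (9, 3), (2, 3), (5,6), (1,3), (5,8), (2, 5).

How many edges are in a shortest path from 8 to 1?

4

Distance 0: 8.
Distance 1: 0, 5, 6.
Distance 2: 2, 4, 7, 9.
Distance 3: 3.
Distance 4: 1 — contains 1.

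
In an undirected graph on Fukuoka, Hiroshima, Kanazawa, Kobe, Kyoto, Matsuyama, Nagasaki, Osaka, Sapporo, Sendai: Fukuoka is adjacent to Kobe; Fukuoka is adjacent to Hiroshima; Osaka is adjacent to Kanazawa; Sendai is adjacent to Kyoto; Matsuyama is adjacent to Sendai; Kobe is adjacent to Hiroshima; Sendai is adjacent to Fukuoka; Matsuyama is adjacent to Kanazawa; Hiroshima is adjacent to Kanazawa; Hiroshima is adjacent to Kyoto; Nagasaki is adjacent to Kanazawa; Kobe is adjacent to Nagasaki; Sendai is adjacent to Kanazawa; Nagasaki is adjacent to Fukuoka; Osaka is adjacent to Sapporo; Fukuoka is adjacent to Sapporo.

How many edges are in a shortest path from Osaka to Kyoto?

Distance 0: Osaka.
Distance 1: Kanazawa, Sapporo.
Distance 2: Fukuoka, Hiroshima, Matsuyama, Nagasaki, Sendai.
Distance 3: Kobe, Kyoto — contains Kyoto.

3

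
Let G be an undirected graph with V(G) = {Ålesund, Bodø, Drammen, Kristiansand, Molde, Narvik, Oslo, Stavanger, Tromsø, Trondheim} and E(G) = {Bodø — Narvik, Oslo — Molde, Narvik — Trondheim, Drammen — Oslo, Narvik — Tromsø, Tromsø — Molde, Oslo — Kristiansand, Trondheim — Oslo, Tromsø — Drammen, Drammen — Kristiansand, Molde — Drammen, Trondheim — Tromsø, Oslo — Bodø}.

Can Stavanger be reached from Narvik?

Explore from Narvik.
Distance 1: reach Bodø, Tromsø, Trondheim.
Distance 2: reach Drammen, Molde, Oslo.
Distance 3: reach Kristiansand.
The search is exhausted without reaching Stavanger; it lies in a different component.

No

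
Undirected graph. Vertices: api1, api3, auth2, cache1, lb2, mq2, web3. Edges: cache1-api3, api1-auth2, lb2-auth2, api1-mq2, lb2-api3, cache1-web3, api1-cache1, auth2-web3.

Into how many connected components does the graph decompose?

1

From api1: component {api1, api3, auth2, cache1, lb2, mq2, web3}.
That's 1 component.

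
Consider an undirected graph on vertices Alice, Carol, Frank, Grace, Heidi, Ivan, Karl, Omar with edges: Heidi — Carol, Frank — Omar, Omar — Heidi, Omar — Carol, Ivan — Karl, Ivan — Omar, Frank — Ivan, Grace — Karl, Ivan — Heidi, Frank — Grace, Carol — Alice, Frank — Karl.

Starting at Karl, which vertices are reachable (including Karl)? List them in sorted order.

Start at Karl.
Its neighbours: Frank, Grace, Ivan.
Then their neighbours: Heidi, Omar.
Then next layer: Carol.
Then next layer: Alice.
Every vertex is now reached.

Alice, Carol, Frank, Grace, Heidi, Ivan, Karl, Omar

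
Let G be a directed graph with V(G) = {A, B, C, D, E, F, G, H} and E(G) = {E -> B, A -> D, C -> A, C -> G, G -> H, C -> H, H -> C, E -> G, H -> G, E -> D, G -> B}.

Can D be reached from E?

Explore from E.
Distance 1: reach B, D, G.
Found D.

Yes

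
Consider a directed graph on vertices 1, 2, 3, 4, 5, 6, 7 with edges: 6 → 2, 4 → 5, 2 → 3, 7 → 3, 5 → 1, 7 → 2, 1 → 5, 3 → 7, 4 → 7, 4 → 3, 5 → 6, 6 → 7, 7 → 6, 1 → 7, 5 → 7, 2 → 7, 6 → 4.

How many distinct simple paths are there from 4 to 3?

14

4→3
4→5→1→7→2→3
4→5→1→7→3
4→5→1→7→6→2→3
4→5→6→2→3
4→5→6→2→7→3
4→5→6→7→2→3
4→5→6→7→3
4→5→7→2→3
4→5→7→3
4→5→7→6→2→3
4→7→2→3
4→7→3
4→7→6→2→3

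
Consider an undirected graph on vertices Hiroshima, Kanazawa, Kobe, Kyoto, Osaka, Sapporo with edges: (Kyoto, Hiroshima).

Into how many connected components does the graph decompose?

From Hiroshima: component {Hiroshima, Kyoto}.
From Kanazawa: component {Kanazawa}.
From Kobe: component {Kobe}.
From Osaka: component {Osaka}.
From Sapporo: component {Sapporo}.
That's 5 components.

5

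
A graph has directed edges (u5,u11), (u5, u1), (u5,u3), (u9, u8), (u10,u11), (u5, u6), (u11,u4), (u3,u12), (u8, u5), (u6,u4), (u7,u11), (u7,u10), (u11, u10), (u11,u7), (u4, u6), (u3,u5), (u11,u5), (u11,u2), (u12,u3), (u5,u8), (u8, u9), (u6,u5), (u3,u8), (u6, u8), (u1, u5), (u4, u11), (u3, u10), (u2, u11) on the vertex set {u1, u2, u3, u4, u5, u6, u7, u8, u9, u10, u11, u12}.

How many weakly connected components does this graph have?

1

From u1: component {u1, u2, u3, u4, u5, u6, u7, u8, u9, u10, u11, u12}.
That's 1 component.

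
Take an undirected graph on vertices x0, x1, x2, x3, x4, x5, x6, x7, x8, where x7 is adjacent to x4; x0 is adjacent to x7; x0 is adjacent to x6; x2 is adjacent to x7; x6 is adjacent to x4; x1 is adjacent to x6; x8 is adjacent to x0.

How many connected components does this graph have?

3

From x0: component {x0, x1, x2, x4, x6, x7, x8}.
From x3: component {x3}.
From x5: component {x5}.
That's 3 components.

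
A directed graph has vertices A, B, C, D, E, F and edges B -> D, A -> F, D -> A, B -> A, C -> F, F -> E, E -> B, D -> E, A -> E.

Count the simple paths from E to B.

E→B

1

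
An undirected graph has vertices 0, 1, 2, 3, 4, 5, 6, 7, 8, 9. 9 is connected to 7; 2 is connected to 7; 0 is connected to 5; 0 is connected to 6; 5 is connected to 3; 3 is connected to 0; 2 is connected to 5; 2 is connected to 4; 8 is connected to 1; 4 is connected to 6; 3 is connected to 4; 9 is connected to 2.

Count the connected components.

From 0: component {0, 2, 3, 4, 5, 6, 7, 9}.
From 1: component {1, 8}.
That's 2 components.

2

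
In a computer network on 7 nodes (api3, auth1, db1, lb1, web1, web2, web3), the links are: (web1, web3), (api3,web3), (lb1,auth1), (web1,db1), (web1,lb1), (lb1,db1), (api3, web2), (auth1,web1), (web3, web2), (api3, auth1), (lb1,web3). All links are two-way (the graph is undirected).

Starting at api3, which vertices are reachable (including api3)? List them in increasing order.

Start at api3.
Its neighbours: auth1, web2, web3.
Then their neighbours: lb1, web1.
Then next layer: db1.
Every vertex is now reached.

api3, auth1, db1, lb1, web1, web2, web3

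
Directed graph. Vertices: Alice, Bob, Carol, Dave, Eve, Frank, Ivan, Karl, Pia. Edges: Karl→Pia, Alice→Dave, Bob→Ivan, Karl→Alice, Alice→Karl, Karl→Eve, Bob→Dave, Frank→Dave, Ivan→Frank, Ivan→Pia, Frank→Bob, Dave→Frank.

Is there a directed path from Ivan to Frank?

Yes

Explore from Ivan.
Distance 1: reach Frank, Pia.
Found Frank.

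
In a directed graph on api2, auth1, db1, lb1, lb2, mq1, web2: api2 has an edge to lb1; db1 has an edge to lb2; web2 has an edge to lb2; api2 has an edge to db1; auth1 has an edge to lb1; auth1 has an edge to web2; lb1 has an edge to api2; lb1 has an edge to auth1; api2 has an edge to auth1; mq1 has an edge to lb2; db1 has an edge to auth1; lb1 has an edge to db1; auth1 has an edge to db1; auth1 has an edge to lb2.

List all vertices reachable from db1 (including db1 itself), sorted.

api2, auth1, db1, lb1, lb2, web2

Start at db1.
Its neighbours: auth1, lb2.
Then their neighbours: lb1, web2.
Then next layer: api2.
Nothing further is reachable.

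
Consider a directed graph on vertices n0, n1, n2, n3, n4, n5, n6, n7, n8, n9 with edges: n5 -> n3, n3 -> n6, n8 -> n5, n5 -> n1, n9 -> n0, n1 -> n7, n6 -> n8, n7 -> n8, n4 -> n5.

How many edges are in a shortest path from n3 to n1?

Distance 0: n3.
Distance 1: n6.
Distance 2: n8.
Distance 3: n5.
Distance 4: n1 — contains n1.

4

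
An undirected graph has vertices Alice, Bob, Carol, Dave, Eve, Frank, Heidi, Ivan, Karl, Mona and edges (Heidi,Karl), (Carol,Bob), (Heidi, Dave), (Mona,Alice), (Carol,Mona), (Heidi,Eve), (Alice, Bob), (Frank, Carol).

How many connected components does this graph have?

3

From Alice: component {Alice, Bob, Carol, Frank, Mona}.
From Dave: component {Dave, Eve, Heidi, Karl}.
From Ivan: component {Ivan}.
That's 3 components.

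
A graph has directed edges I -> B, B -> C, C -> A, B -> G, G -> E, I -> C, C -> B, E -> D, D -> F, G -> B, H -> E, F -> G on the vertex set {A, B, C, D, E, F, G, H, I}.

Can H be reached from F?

No

Explore from F.
Distance 1: reach G.
Distance 2: reach B, E.
Distance 3: reach C, D.
Distance 4: reach A.
The search from F is exhausted; no directed path reaches H.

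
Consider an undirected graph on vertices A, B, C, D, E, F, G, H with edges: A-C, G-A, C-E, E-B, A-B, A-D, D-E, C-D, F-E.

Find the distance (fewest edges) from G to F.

Distance 0: G.
Distance 1: A.
Distance 2: B, C, D.
Distance 3: E.
Distance 4: F — contains F.

4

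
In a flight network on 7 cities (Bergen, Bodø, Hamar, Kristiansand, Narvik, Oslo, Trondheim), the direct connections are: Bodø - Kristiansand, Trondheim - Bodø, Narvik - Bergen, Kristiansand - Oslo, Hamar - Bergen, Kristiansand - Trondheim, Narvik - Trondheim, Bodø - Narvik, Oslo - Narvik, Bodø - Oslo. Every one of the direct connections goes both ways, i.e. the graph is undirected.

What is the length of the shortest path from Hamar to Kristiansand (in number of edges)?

4

Distance 0: Hamar.
Distance 1: Bergen.
Distance 2: Narvik.
Distance 3: Bodø, Oslo, Trondheim.
Distance 4: Kristiansand — contains Kristiansand.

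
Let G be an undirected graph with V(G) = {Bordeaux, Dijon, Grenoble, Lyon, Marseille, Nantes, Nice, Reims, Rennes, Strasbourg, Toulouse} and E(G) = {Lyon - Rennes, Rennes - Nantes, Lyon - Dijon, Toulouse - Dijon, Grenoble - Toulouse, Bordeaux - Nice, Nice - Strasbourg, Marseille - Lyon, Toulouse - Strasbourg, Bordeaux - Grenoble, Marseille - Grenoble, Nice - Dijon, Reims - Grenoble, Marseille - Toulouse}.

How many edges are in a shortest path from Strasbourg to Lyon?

3

Distance 0: Strasbourg.
Distance 1: Nice, Toulouse.
Distance 2: Bordeaux, Dijon, Grenoble, Marseille.
Distance 3: Lyon, Reims — contains Lyon.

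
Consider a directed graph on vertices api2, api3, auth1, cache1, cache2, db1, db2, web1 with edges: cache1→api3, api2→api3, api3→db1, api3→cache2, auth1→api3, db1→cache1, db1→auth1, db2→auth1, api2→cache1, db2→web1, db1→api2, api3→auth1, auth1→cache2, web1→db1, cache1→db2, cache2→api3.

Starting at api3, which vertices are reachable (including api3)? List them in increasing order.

Start at api3.
Its neighbours: auth1, cache2, db1.
Then their neighbours: api2, cache1.
Then next layer: db2.
Then next layer: web1.
Every vertex is now reached.

api2, api3, auth1, cache1, cache2, db1, db2, web1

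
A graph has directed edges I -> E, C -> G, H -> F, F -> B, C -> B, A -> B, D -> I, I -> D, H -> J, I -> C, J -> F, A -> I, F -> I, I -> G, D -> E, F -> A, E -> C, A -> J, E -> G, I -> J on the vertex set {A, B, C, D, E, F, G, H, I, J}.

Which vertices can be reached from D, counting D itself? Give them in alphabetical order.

A, B, C, D, E, F, G, I, J

Start at D.
Its neighbours: E, I.
Then their neighbours: C, G, J.
Then next layer: B, F.
Then next layer: A.
Nothing further is reachable.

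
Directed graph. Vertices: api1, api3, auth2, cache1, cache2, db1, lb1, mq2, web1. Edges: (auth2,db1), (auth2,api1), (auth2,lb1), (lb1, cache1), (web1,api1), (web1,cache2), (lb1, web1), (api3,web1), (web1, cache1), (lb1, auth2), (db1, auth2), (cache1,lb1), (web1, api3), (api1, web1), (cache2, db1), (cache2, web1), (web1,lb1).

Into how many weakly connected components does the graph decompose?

From api1: component {api1, api3, auth2, cache1, cache2, db1, lb1, web1}.
From mq2: component {mq2}.
That's 2 components.

2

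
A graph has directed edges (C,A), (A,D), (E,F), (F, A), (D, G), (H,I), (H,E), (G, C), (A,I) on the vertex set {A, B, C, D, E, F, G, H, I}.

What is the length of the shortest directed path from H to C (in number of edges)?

6

Distance 0: H.
Distance 1: E, I.
Distance 2: F.
Distance 3: A.
Distance 4: D.
Distance 5: G.
Distance 6: C — contains C.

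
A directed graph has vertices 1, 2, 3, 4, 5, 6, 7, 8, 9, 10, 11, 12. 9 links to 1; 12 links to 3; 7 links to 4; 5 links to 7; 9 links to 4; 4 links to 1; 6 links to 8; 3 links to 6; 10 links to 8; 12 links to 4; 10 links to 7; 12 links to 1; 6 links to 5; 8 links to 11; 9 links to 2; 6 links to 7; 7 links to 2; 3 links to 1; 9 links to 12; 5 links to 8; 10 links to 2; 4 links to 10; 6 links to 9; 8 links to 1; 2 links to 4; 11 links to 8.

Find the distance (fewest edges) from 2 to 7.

Distance 0: 2.
Distance 1: 4.
Distance 2: 1, 10.
Distance 3: 7, 8 — contains 7.

3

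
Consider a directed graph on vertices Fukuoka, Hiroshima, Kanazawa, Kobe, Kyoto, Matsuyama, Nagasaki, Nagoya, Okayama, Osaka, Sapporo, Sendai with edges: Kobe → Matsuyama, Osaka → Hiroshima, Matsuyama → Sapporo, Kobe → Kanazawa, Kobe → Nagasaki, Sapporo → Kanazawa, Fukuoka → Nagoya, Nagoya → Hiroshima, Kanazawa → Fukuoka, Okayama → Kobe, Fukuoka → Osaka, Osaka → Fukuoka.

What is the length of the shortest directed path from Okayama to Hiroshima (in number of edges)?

5

Distance 0: Okayama.
Distance 1: Kobe.
Distance 2: Kanazawa, Matsuyama, Nagasaki.
Distance 3: Fukuoka, Sapporo.
Distance 4: Nagoya, Osaka.
Distance 5: Hiroshima — contains Hiroshima.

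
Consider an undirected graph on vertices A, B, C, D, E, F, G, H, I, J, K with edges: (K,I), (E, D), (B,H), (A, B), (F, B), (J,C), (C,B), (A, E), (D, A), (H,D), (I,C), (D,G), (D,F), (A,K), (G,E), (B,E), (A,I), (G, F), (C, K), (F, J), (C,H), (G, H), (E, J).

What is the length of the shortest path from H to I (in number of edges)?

2

Distance 0: H.
Distance 1: B, C, D, G.
Distance 2: A, E, F, I, J, K — contains I.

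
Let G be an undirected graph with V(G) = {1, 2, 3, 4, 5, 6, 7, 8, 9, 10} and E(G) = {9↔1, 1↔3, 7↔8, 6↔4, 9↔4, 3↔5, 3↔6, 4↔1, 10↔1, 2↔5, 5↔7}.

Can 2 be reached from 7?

Explore from 7.
Distance 1: reach 5, 8.
Distance 2: reach 2, 3.
Found 2.

Yes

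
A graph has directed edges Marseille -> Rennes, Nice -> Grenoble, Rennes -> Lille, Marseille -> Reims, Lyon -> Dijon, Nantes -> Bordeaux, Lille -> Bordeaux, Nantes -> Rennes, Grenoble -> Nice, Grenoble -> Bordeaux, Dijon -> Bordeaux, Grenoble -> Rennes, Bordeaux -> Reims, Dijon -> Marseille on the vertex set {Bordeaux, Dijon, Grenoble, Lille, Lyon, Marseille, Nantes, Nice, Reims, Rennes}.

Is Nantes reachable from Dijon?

Explore from Dijon.
Distance 1: reach Bordeaux, Marseille.
Distance 2: reach Reims, Rennes.
Distance 3: reach Lille.
The search from Dijon is exhausted; no directed path reaches Nantes.

No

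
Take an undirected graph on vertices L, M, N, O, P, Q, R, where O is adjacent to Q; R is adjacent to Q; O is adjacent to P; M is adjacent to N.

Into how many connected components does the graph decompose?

3

From L: component {L}.
From M: component {M, N}.
From O: component {O, P, Q, R}.
That's 3 components.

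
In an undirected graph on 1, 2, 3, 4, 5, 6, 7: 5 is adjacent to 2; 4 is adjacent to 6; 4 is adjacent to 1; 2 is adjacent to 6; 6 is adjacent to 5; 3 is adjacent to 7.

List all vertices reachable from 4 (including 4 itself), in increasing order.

Start at 4.
Its neighbours: 1, 6.
Then their neighbours: 2, 5.
Nothing further is reachable.

1, 2, 4, 5, 6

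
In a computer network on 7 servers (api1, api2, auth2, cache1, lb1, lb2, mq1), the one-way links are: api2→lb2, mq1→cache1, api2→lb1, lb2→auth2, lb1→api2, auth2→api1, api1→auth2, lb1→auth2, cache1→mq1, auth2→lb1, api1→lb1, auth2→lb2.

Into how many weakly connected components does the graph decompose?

From api1: component {api1, api2, auth2, lb1, lb2}.
From cache1: component {cache1, mq1}.
That's 2 components.

2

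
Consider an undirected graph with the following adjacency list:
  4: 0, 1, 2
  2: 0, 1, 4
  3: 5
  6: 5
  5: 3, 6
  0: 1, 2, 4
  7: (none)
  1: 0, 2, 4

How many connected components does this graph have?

From 0: component {0, 1, 2, 4}.
From 3: component {3, 5, 6}.
From 7: component {7}.
That's 3 components.

3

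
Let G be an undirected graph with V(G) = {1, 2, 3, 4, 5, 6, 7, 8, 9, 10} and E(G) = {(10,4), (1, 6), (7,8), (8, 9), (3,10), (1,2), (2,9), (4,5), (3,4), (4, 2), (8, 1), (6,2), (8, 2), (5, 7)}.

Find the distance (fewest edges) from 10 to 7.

3

Distance 0: 10.
Distance 1: 3, 4.
Distance 2: 2, 5.
Distance 3: 1, 6, 7, 8, 9 — contains 7.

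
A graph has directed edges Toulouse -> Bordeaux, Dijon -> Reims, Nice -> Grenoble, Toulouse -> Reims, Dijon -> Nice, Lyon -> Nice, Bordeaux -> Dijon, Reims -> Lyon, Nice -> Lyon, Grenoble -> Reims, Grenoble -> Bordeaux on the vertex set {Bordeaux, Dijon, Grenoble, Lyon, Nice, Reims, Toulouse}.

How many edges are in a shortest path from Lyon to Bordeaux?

Distance 0: Lyon.
Distance 1: Nice.
Distance 2: Grenoble.
Distance 3: Bordeaux, Reims — contains Bordeaux.

3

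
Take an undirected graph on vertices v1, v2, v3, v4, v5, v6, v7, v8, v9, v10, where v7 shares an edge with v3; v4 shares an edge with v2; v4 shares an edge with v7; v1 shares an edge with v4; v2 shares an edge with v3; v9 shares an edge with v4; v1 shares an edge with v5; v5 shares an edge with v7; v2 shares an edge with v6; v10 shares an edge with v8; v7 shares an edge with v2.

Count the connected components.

2

From v1: component {v1, v2, v3, v4, v5, v6, v7, v9}.
From v8: component {v8, v10}.
That's 2 components.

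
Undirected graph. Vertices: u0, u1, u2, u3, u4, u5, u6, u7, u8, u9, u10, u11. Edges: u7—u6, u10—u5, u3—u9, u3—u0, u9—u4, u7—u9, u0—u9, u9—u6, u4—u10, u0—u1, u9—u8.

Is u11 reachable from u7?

Explore from u7.
Distance 1: reach u6, u9.
Distance 2: reach u0, u3, u4, u8.
Distance 3: reach u1, u10.
Distance 4: reach u5.
The search is exhausted without reaching u11; it lies in a different component.

No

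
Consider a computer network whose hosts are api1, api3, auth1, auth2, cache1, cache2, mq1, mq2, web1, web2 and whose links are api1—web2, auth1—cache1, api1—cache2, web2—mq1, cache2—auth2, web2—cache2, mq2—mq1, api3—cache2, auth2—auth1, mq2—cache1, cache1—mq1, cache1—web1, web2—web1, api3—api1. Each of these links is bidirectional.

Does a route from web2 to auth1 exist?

Explore from web2.
Distance 1: reach api1, cache2, mq1, web1.
Distance 2: reach api3, auth2, cache1, mq2.
Distance 3: reach auth1.
Found auth1.

Yes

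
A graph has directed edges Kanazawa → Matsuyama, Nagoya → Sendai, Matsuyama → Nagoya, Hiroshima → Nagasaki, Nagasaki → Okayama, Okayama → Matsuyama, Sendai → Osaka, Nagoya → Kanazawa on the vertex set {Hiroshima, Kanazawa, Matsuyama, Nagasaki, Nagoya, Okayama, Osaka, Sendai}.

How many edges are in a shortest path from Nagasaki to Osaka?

Distance 0: Nagasaki.
Distance 1: Okayama.
Distance 2: Matsuyama.
Distance 3: Nagoya.
Distance 4: Kanazawa, Sendai.
Distance 5: Osaka — contains Osaka.

5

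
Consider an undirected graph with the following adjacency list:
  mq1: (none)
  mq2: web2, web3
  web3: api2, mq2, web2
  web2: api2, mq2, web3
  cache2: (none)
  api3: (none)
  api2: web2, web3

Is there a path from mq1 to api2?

mq1 has no edges, so nothing is reachable from it.

No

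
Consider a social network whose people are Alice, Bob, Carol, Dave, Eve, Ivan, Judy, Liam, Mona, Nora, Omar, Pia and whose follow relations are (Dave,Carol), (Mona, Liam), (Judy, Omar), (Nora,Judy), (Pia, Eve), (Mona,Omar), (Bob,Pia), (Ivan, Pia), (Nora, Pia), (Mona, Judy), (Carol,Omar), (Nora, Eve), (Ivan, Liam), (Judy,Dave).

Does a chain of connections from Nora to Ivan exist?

No

Explore from Nora.
Distance 1: reach Eve, Judy, Pia.
Distance 2: reach Dave, Omar.
Distance 3: reach Carol.
The search from Nora is exhausted; no directed path reaches Ivan.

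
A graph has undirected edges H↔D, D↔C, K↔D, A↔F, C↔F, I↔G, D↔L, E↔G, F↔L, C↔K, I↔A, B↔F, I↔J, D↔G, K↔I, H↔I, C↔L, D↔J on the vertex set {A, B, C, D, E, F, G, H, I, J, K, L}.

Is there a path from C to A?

Explore from C.
Distance 1: reach D, F, K, L.
Distance 2: reach A, B, G, H, I, J.
Found A.

Yes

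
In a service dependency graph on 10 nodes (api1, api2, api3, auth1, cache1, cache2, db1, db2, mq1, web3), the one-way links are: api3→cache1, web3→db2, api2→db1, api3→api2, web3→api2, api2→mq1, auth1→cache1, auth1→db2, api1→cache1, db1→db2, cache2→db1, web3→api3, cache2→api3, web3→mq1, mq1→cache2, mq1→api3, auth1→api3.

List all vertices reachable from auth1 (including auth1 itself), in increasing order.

api2, api3, auth1, cache1, cache2, db1, db2, mq1

Start at auth1.
Its neighbours: api3, cache1, db2.
Then their neighbours: api2.
Then next layer: db1, mq1.
Then next layer: cache2.
Nothing further is reachable.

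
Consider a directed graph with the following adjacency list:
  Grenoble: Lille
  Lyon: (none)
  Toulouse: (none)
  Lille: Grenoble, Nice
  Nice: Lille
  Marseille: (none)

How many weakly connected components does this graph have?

From Grenoble: component {Grenoble, Lille, Nice}.
From Lyon: component {Lyon}.
From Marseille: component {Marseille}.
From Toulouse: component {Toulouse}.
That's 4 components.

4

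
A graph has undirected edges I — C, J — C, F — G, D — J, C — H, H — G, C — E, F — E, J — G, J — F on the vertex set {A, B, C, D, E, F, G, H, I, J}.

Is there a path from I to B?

Explore from I.
Distance 1: reach C.
Distance 2: reach E, H, J.
Distance 3: reach D, F, G.
The search is exhausted without reaching B; it lies in a different component.

No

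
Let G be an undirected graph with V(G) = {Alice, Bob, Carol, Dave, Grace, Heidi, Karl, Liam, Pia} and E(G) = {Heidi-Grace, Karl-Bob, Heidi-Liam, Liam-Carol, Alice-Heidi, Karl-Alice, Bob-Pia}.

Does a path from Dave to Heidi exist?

No

Dave has no edges, so nothing is reachable from it.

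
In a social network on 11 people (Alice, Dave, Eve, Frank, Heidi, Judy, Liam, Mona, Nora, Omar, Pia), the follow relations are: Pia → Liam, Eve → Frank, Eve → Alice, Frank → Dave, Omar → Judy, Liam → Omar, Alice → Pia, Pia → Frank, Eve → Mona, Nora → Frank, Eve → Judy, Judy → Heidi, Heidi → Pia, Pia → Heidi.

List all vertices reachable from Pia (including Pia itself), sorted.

Dave, Frank, Heidi, Judy, Liam, Omar, Pia

Start at Pia.
Its neighbours: Frank, Heidi, Liam.
Then their neighbours: Dave, Omar.
Then next layer: Judy.
Nothing further is reachable.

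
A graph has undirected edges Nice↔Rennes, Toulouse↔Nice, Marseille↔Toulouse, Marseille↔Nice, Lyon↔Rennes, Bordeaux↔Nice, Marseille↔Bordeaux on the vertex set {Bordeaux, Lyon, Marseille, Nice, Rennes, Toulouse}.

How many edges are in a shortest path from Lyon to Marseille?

3

Distance 0: Lyon.
Distance 1: Rennes.
Distance 2: Nice.
Distance 3: Bordeaux, Marseille, Toulouse — contains Marseille.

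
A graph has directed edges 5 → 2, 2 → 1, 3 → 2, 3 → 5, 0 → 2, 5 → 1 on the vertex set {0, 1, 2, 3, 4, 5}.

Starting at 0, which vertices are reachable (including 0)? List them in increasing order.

Start at 0.
Its neighbours: 2.
Then their neighbours: 1.
Nothing further is reachable.

0, 1, 2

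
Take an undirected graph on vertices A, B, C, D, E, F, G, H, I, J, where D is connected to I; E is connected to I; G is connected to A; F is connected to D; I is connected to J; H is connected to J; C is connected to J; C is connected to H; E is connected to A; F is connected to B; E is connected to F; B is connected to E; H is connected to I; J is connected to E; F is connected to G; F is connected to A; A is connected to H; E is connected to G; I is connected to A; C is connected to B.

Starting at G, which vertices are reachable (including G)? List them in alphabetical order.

Start at G.
Its neighbours: A, E, F.
Then their neighbours: B, D, H, I, J.
Then next layer: C.
Every vertex is now reached.

A, B, C, D, E, F, G, H, I, J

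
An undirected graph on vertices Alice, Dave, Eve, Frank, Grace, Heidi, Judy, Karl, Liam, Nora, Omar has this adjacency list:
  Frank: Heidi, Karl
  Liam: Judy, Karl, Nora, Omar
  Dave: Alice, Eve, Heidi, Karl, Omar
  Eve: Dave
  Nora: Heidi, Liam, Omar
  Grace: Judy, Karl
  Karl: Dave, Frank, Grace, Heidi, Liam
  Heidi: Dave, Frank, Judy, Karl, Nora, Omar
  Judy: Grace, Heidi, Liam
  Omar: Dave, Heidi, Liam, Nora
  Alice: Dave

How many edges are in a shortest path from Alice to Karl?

2

Distance 0: Alice.
Distance 1: Dave.
Distance 2: Eve, Heidi, Karl, Omar — contains Karl.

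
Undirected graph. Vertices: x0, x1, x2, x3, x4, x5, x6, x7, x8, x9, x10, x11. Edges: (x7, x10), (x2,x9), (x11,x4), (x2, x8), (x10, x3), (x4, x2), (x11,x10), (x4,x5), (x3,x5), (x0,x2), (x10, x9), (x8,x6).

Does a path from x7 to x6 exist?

Yes

Explore from x7.
Distance 1: reach x10.
Distance 2: reach x3, x9, x11.
Distance 3: reach x2, x4, x5.
Distance 4: reach x0, x8.
Distance 5: reach x6.
Found x6.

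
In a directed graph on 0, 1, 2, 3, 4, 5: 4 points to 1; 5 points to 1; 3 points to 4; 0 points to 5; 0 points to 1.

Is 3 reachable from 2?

2 has no outgoing edges, so nothing is reachable from it.

No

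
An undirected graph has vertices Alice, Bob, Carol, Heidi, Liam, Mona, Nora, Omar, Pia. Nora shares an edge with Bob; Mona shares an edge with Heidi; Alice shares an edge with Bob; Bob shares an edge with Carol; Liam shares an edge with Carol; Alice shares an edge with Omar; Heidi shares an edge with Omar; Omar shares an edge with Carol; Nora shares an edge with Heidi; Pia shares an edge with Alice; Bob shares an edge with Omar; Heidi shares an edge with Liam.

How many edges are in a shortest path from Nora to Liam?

Distance 0: Nora.
Distance 1: Bob, Heidi.
Distance 2: Alice, Carol, Liam, Mona, Omar — contains Liam.

2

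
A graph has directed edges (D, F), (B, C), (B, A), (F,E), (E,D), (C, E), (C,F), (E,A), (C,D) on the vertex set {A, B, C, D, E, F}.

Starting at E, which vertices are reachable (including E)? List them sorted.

A, D, E, F

Start at E.
Its neighbours: A, D.
Then their neighbours: F.
Nothing further is reachable.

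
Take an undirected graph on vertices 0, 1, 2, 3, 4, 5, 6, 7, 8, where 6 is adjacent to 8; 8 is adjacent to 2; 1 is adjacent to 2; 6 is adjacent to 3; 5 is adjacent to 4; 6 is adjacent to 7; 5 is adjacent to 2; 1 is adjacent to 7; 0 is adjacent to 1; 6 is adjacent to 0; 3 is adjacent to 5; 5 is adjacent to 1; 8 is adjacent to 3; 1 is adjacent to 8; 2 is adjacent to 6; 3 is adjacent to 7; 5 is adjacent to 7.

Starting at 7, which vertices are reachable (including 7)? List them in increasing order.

0, 1, 2, 3, 4, 5, 6, 7, 8

Start at 7.
Its neighbours: 1, 3, 5, 6.
Then their neighbours: 0, 2, 4, 8.
Every vertex is now reached.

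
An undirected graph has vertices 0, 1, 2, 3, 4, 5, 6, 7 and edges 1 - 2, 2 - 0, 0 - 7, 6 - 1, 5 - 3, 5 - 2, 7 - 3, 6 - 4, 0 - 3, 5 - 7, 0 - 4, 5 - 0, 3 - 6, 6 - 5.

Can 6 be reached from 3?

Yes

Explore from 3.
Distance 1: reach 0, 5, 6, 7.
Found 6.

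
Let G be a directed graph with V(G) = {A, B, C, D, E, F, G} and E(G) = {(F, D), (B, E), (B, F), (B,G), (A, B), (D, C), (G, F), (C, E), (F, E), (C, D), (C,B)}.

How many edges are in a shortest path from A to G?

2

Distance 0: A.
Distance 1: B.
Distance 2: E, F, G — contains G.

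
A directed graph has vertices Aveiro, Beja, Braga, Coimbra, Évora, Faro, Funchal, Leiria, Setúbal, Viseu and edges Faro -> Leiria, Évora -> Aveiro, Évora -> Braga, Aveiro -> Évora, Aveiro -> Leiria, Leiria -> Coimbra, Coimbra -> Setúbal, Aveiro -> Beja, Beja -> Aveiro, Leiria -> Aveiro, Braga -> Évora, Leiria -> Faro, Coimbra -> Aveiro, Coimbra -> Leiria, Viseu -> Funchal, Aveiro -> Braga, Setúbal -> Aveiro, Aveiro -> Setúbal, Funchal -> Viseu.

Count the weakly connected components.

From Aveiro: component {Aveiro, Beja, Braga, Coimbra, Évora, Faro, Leiria, Setúbal}.
From Funchal: component {Funchal, Viseu}.
That's 2 components.

2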